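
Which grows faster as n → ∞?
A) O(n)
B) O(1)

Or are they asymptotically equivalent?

O(n) vs O(1): Higher order terms dominate.

Answer: A) O(n) grows faster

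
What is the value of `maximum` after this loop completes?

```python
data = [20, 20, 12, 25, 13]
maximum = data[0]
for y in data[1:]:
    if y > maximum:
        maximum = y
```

Maximum of [20, 20, 12, 25, 13]
`maximum` takes the values: 20 → 25

Answer: 25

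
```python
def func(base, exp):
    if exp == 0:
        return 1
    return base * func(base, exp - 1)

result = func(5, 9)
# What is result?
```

func(5, 9) = 5 * 5 * 5 * 5 * 5 * 5 * 5 * 5 * 5 = 1953125

Answer: 1953125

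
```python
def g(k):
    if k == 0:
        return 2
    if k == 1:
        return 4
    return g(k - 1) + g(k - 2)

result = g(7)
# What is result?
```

Build up from base cases: g(0)=2, g(1)=4, g(2)=6, g(3)=10, g(4)=16, g(5)=26, g(6)=42, ..., g(7)=68

Answer: 68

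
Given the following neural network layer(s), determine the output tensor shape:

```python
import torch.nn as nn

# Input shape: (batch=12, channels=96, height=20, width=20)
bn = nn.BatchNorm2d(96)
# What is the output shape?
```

Input: (12, 96, 20, 20) -> Output: (12, 96, 20, 20)

Answer: (12, 96, 20, 20)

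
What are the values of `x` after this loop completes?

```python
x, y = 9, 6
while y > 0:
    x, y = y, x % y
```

GCD of 9 and 6
`x` takes the values: 9 → 6 → 3

Answer: 3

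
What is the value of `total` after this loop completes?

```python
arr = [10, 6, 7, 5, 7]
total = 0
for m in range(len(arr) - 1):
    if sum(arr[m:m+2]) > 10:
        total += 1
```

Count windows with sum > 10
`total` takes the values: 0 → 1 → 2 → 3 → 4

Answer: 4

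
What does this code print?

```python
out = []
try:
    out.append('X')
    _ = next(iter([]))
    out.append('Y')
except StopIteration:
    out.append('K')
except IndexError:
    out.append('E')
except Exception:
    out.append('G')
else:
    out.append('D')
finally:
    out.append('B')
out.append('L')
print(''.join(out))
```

Execution trace: 'X' (try body) → 'K' (except StopIteration) → 'B' (finally) → 'L' (after the try/except). Output: XKBL

Answer: XKBL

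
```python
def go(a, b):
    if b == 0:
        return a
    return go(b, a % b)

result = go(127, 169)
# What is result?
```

go(127, 169) -> go(169, 127) -> go(127, 42) -> go(42, 1) -> go(1, 0) -> 1

Answer: 1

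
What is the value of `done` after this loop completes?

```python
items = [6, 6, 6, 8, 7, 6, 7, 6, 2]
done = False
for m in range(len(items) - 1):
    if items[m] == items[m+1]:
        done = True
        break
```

Check consecutive duplicates in [6, 6, 6, 8, 7, 6, 7, 6, 2]
`done` takes the values: False → True

Answer: True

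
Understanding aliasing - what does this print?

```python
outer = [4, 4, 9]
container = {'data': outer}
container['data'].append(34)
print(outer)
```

Key concept: dict holds reference to list.
Step by step:
`outer = [4, 4, 9]` → outer = [4, 4, 9]
`container = {'data': outer}` → container = {'data': [4, 4, 9]}
`container['data'].append(34)` → outer = [4, 4, 9, 34]; container = {'data': [4, 4, 9, 34]}
`print(outer)` → prints [4, 4, 9, 34]

Answer: [4, 4, 9, 34]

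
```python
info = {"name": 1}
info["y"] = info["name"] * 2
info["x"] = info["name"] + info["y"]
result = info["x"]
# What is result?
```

Trace:
`info = {"name": 1}` → info = {'name': 1}
`info["y"] = info["name"] * 2` → info = {'name': 1, 'y': 2}
`info["x"] = info["name"] + info["y"]` → info = {'name': 1, 'y': 2, 'x': 3}
`result = info["x"]` → result = 3
So result = 3

Answer: 3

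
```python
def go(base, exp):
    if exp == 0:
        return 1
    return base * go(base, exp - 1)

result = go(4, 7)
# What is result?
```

go(4, 7) = 4 * 4 * 4 * 4 * 4 * 4 * 4 = 16384

Answer: 16384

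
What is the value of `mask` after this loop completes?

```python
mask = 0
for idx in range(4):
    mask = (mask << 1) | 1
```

Build 4 consecutive 1-bits: 0b1111
`mask` takes the values: 0 → 1 → 3 → 7 → 15

Answer: 15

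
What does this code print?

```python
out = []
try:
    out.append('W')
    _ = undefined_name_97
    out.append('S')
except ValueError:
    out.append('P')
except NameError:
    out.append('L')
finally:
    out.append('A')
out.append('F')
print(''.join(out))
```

Execution trace: 'W' (try body) → 'L' (except NameError) → 'A' (finally) → 'F' (after the try/except). Output: WLAF

Answer: WLAF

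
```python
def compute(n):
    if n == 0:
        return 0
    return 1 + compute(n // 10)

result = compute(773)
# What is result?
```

Count of digits of 773: 3

Answer: 3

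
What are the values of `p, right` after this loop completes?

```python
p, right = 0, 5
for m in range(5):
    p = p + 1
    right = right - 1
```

p goes 0→5, right goes 5→0
`p, right` takes the values: (0, 5) → (1, 5) → (1, 4) → (2, 4) → (2, 3) → (3, 3) → (3, 2) → (4, 2) → (4, 1) → (5, 1) → (5, 0)

Answer: 5, 0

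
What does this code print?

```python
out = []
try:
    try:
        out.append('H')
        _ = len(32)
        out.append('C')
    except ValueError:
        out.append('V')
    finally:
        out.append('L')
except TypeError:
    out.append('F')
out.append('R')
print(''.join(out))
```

Execution trace: 'H' (try body) → 'L' (finally) → 'F' (outer except TypeError) → 'R' (after the try/except). Output: HLFR

Answer: HLFR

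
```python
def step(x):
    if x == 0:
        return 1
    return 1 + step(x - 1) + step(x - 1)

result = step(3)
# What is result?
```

step(x) = 1 + 2·step(x-1), step(0)=1. Closed form: (1+1)·2^3 - 1 = 15.

Answer: 15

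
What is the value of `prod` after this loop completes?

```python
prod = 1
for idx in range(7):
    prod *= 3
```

3^7 = 2187
`prod` takes the values: 1 → 3 → 9 → 27 → 81 → 243 → 729 → 2187

Answer: 2187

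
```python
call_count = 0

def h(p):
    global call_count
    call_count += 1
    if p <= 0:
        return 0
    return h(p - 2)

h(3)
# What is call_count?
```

Linear recursion stepping by 2: 3 calls from p=3 down to ≤0.

Answer: 3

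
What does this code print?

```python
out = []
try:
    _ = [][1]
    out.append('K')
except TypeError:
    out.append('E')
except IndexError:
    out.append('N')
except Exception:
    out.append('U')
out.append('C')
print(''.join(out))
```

Execution trace: 'N' (except IndexError) → 'C' (after the try/except). Output: NC

Answer: NC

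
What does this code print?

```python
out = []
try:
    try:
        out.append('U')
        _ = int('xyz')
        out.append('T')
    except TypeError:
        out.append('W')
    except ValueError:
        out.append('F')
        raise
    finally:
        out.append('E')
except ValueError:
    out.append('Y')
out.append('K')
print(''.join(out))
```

Execution trace: 'U' (inner try body) → 'F' (inner except ValueError) → 'E' (inner finally) → 'Y' (outer except ValueError) → 'K' (after the try/except). Output: UFEYK

Answer: UFEYK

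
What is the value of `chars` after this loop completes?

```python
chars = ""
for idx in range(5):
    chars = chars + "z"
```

Repeat 'z' 5 times
`chars` takes the values: "" → "z" → "zz" → "zzz" → "zzzz" → "zzzzz"

Answer: "zzzzz"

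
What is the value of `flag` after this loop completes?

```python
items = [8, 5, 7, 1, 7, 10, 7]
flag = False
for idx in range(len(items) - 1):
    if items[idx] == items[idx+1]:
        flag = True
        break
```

Check consecutive duplicates in [8, 5, 7, 1, 7, 10, 7]
`flag` takes the values: False

Answer: False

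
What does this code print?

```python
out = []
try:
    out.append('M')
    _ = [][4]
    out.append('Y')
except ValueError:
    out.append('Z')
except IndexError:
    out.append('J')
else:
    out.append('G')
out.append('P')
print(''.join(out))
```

Execution trace: 'M' (try body) → 'J' (except IndexError) → 'P' (after the try/except). Output: MJP

Answer: MJP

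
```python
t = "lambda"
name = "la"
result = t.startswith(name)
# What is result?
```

Trace:
`t = "lambda"` → t = 'lambda'
`name = "la"` → name = 'la'
`result = t.startswith(name)` → result = True
So result = True

Answer: True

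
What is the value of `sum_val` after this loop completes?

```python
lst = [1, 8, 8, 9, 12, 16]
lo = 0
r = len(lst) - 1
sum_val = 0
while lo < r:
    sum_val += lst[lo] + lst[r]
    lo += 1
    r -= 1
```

Sum of pairs from ends
`sum_val` takes the values: 0 → 17 → 37 → 54

Answer: 54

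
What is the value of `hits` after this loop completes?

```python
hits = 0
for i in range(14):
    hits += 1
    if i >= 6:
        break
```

Loop breaks when i reaches 6, hits is 7
`hits` takes the values: 0 → 1 → 2 → 3 → 4 → 5 → 6 → 7

Answer: 7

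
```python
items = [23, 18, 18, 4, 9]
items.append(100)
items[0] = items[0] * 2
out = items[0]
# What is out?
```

Trace:
`items = [23, 18, 18, 4, 9]` → items = [23, 18, 18, 4, 9]
`items.append(100)` → items = [23, 18, 18, 4, 9, 100]
`items[0] = items[0] * 2` → items = [46, 18, 18, 4, 9, 100]
`out = items[0]` → out = 46
So out = 46

Answer: 46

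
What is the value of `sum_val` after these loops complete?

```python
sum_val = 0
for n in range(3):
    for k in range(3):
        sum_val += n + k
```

Sum of all n+k for n,k in 3x3
`sum_val` takes the values: 0 → 1 → 3 → 4 → 6 → 9 → 11 → 14 → 18

Answer: 18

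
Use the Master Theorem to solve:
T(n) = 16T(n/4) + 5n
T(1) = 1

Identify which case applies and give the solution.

a=16, b=4, f(n)=5n. log_4(16) = 2. Since c=1 < 2, Case 1 applies: T(n) = Θ(n^log_b(a)) = O(n^2).

Answer: O(n^2) - Case 1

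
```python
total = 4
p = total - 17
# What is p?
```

Trace:
`total = 4` → total = 4
`p = total - 17` → p = -13
So p = -13

Answer: -13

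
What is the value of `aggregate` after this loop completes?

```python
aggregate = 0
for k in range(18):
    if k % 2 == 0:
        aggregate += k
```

Sum of even numbers 0 to 17
`aggregate` takes the values: 0 → 2 → 6 → 12 → 20 → 30 → 42 → 56 → 72

Answer: 72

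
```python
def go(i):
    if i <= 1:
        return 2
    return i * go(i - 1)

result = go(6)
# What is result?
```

go(6) = 6 * 5 * 4 * 3 * 2 * 2 = 1440

Answer: 1440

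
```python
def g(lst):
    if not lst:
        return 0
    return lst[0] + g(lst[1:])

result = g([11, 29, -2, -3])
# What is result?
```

11 + 29 + (-2) + (-3) + 0 = 35

Answer: 35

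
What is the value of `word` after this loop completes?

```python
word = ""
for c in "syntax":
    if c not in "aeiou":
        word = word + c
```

Remove vowels from 'syntax'
`word` takes the values: "" → "s" → "sy" → "syn" → "synt" → "syntx"

Answer: "syntx"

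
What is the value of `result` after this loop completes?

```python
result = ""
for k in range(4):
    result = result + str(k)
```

Concatenate digits 0 to 3
`result` takes the values: "" → "0" → "01" → "012" → "0123"

Answer: "0123"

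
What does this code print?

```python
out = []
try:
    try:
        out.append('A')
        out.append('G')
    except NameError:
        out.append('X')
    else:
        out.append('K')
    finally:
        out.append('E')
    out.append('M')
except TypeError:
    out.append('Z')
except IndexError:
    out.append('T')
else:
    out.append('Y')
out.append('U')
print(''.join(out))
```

Execution trace: 'A' (inner try body) → 'G' (inner try body, no exception) → 'K' (inner else) → 'E' (inner finally) → 'M' (try body, no exception) → 'Y' (else) → 'U' (after the try/except). Output: AGKEMYU

Answer: AGKEMYU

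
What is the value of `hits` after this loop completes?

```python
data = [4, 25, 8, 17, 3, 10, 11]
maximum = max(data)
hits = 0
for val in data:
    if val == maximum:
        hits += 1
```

Count of max value 25 in [4, 25, 8, 17, 3, 10, 11]
`hits` takes the values: 0 → 1

Answer: 1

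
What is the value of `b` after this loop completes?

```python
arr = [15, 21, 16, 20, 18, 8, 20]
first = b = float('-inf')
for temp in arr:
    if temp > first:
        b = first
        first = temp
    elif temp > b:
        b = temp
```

Second largest (with repeats) in [15, 21, 16, 20, 18, 8, 20]
`b` takes the values: -inf → 15 → 16 → 20

Answer: 20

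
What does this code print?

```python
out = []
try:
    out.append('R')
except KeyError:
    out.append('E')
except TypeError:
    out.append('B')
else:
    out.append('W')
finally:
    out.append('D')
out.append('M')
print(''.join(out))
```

Execution trace: 'R' (try body, no exception) → 'W' (else) → 'D' (finally) → 'M' (after the try/except). Output: RWDM

Answer: RWDM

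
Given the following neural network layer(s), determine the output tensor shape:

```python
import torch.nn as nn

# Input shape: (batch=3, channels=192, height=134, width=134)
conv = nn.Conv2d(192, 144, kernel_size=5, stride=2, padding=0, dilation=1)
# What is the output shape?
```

Input: (3, 192, 134, 134) -> Output: (3, 144, 65, 65)

Answer: (3, 144, 65, 65)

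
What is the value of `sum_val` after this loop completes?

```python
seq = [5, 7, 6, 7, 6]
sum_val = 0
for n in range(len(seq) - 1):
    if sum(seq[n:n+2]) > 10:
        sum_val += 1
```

Count windows with sum > 10
`sum_val` takes the values: 0 → 1 → 2 → 3 → 4

Answer: 4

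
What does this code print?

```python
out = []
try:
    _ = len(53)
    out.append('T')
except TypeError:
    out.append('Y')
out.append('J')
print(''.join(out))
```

Execution trace: 'Y' (except TypeError) → 'J' (after the try/except). Output: YJ

Answer: YJ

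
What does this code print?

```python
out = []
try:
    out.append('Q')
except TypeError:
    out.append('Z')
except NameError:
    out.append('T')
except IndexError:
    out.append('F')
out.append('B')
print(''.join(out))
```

Execution trace: 'Q' (try body, no exception) → 'B' (after the try/except). Output: QB

Answer: QB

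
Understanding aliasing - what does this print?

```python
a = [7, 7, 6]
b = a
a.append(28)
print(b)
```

Key concept: basic list aliasing.
Step by step:
`a = [7, 7, 6]` → a = [7, 7, 6]
`b = a` → b = [7, 7, 6] (same object as a)
`a.append(28)` → a = [7, 7, 6, 28] (same object as b); b = [7, 7, 6, 28] (same object as a)
`print(b)` → prints [7, 7, 6, 28]

Answer: [7, 7, 6, 28]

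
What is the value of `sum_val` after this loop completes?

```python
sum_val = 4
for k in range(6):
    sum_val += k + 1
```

Start at 4, add 1 to 6 = 25
`sum_val` takes the values: 4 → 5 → 7 → 10 → 14 → 19 → 25

Answer: 25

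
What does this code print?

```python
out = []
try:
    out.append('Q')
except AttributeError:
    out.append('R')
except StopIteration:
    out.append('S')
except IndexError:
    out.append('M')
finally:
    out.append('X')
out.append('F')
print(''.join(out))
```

Execution trace: 'Q' (try body, no exception) → 'X' (finally) → 'F' (after the try/except). Output: QXF

Answer: QXF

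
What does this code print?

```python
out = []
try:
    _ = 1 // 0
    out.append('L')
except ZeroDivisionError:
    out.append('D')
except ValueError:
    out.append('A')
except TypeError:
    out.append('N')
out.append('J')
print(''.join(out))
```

Execution trace: 'D' (except ZeroDivisionError) → 'J' (after the try/except). Output: DJ

Answer: DJ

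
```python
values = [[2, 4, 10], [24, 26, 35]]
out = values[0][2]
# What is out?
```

Trace:
`values = [[2, 4, 10], [24, 26, 35]]` → values = [[2, 4, 10], [24, 26, 35]]
`out = values[0][2]` → out = 10
So out = 10

Answer: 10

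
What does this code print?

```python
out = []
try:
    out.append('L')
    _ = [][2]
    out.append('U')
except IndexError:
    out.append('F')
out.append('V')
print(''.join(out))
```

Execution trace: 'L' (try body) → 'F' (except IndexError) → 'V' (after the try/except). Output: LFV

Answer: LFV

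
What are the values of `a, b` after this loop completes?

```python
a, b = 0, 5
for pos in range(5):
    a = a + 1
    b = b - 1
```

a goes 0→5, b goes 5→0
`a, b` takes the values: (0, 5) → (1, 5) → (1, 4) → (2, 4) → (2, 3) → (3, 3) → (3, 2) → (4, 2) → (4, 1) → (5, 1) → (5, 0)

Answer: 5, 0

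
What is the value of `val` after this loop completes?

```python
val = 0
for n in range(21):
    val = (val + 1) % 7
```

Increment mod 7, 21 times = 0
`val` takes the values: 0 → 1 → 2 → 3 → 4 → 5 → 6 → 0 → 1 → 2 → 3 → 4 → 5 → 6 → 0 → 1 → 2 → 3 → 4 → 5 → 6 → 0

Answer: 0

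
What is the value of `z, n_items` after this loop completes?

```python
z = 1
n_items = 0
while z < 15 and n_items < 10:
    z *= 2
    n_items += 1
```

Double until >= 15 or 10 iterations
`z, n_items` takes the values: (1, 0) → (2, 0) → (2, 1) → (4, 1) → (4, 2) → (8, 2) → (8, 3) → (16, 3) → (16, 4)

Answer: 16, 4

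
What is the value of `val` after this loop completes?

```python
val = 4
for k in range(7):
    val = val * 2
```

Multiply by 2, 7 times: 4 * 2^7 = 512
`val` takes the values: 4 → 8 → 16 → 32 → 64 → 128 → 256 → 512

Answer: 512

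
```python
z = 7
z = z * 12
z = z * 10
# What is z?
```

Trace:
`z = 7` → z = 7
`z = z * 12` → z = 84
`z = z * 10` → z = 840
So z = 840

Answer: 840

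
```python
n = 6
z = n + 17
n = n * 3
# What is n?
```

Trace:
`n = 6` → n = 6
`z = n + 17` → z = 23
`n = n * 3` → n = 18
So n = 18

Answer: 18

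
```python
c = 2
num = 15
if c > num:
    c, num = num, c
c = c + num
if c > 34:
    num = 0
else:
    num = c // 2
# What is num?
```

Trace:
`c = 2` → c = 2
`num = 15` → num = 15
`if c > num: ...` → c > num is False → no variable changes
`c = c + num` → c = 17
`if c > 34: ...` → c > 34 is False, take else branch → num = 8
So num = 8

Answer: 8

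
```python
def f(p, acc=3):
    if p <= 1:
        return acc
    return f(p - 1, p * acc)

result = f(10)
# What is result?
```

Accumulator trace (n, acc): (10, 3) -> (9, 30) -> (8, 270) -> (7, 2160) -> (6, 15120) -> (5, 90720) -> (4, 453600) -> (3, 1814400) -> (2, 5443200) -> (1, 10886400) -> return 10886400

Answer: 10886400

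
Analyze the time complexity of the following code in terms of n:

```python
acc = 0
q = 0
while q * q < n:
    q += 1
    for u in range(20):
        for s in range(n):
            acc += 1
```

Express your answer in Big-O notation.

Each loop level contributes: √n × 1 × n. Multiplying the contributions gives O(n√n).

Answer: O(n√n)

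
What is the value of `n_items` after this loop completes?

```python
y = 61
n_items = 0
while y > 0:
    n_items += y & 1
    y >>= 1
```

Count set bits in 61 (binary: 0b111101)
`n_items` takes the values: 0 → 1 → 2 → 3 → 4 → 5

Answer: 5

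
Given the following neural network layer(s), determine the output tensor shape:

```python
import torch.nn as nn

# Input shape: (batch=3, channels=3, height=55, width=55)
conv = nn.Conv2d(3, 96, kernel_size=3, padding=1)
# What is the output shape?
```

Input: (3, 3, 55, 55) -> Output: (3, 96, 55, 55)

Answer: (3, 96, 55, 55)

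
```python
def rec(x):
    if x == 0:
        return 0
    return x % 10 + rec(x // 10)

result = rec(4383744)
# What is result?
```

Sum of digits of 4383744: 4 + 4 + 7 + 3 + 8 + 3 + 4 = 33

Answer: 33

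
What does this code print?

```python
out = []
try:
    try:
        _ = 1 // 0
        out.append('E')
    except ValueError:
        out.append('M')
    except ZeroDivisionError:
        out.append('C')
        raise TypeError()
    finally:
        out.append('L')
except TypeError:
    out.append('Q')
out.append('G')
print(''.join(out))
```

Execution trace: 'C' (inner except ZeroDivisionError) → 'L' (inner finally) → 'Q' (outer except TypeError) → 'G' (after the try/except). Output: CLQG

Answer: CLQG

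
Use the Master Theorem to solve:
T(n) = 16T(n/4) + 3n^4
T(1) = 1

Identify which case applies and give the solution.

a=16, b=4, f(n)=3n^4. log_4(16) = 2. Since c=4 > 2 and the regularity condition holds (16(n/4)^4 = (16/4^4)n^4 with 16/4^4 < 1), Case 3 applies: T(n) = Θ(f(n)) = O(n^4).

Answer: O(n^4) - Case 3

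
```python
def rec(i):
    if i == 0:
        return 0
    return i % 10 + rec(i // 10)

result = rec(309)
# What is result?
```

Sum of digits of 309: 9 + 0 + 3 = 12

Answer: 12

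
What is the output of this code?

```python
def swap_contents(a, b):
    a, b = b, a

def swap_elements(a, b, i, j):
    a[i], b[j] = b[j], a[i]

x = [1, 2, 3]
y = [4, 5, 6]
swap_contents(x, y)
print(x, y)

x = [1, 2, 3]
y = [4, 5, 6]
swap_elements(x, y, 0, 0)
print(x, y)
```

Key concept: parameter rebinding vs mutation.
Step by step:
`x = [1, 2, 3]` → x = [1, 2, 3]
`y = [4, 5, 6]` → y = [4, 5, 6]
`swap_contents(x, y)` → no visible change to tracked variables
`print(x, y)` → prints [1, 2, 3] [4, 5, 6]
`x = [1, 2, 3]` → x = [1, 2, 3]
`y = [4, 5, 6]` → y = [4, 5, 6]
`swap_elements(x, y, 0, 0)` → x = [4, 2, 3]; y = [1, 5, 6]
`print(x, y)` → prints [4, 2, 3] [1, 5, 6]

Answer:
[1, 2, 3] [4, 5, 6]
[4, 2, 3] [1, 5, 6]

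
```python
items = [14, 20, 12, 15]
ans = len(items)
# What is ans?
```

Trace:
`items = [14, 20, 12, 15]` → items = [14, 20, 12, 15]
`ans = len(items)` → ans = 4
So ans = 4

Answer: 4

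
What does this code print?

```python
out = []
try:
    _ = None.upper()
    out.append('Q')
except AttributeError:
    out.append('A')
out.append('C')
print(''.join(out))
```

Execution trace: 'A' (except AttributeError) → 'C' (after the try/except). Output: AC

Answer: AC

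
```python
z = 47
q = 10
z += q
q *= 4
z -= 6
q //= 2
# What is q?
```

Trace:
`z = 47` → z = 47
`q = 10` → q = 10
`z += q` → z = 57
`q *= 4` → q = 40
`z -= 6` → z = 51
`q //= 2` → q = 20
So q = 20

Answer: 20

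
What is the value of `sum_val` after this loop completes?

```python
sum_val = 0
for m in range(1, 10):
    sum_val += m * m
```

Sum of squares 1² to 9² = 285
`sum_val` takes the values: 0 → 1 → 5 → 14 → 30 → 55 → 91 → 140 → 204 → 285

Answer: 285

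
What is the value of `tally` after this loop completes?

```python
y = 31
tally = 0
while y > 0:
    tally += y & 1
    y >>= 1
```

Count set bits in 31 (binary: 0b11111)
`tally` takes the values: 0 → 1 → 2 → 3 → 4 → 5

Answer: 5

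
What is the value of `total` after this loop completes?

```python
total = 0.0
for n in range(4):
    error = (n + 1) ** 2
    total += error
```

Sum of squared losses 1² + 2² + ... + 4²
`total` takes the values: 0.0 → 1.0 → 5.0 → 14.0 → 30.0

Answer: 30.0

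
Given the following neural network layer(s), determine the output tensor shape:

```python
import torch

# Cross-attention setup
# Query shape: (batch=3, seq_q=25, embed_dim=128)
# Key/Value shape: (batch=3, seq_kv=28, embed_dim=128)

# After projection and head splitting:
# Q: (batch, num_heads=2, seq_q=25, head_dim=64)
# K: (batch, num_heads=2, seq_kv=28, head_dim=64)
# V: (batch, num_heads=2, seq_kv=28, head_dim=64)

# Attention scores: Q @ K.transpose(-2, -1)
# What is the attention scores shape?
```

Input: (3, 25, 128) -> Output: (3, 2, 25, 28)

Answer: (3, 2, 25, 28)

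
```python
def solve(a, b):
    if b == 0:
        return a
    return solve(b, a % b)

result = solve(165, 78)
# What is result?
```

solve(165, 78) -> solve(78, 9) -> solve(9, 6) -> solve(6, 3) -> solve(3, 0) -> 3

Answer: 3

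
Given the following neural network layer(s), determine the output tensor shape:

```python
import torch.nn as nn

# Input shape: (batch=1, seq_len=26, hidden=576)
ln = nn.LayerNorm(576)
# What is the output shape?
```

Input: (1, 26, 576) -> Output: (1, 26, 576)

Answer: (1, 26, 576)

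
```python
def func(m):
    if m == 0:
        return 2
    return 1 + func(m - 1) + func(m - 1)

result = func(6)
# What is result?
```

func(m) = 1 + 2·func(m-1), func(0)=2. Closed form: (2+1)·2^6 - 1 = 191.

Answer: 191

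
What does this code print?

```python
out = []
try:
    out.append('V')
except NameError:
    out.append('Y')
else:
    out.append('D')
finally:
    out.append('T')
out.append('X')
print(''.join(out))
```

Execution trace: 'V' (try body, no exception) → 'D' (else) → 'T' (finally) → 'X' (after the try/except). Output: VDTX

Answer: VDTX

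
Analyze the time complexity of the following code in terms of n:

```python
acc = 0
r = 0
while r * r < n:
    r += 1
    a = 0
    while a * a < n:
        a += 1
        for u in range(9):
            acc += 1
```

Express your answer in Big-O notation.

Each loop level contributes: √n × √n × 1. Multiplying the contributions gives O(n).

Answer: O(n)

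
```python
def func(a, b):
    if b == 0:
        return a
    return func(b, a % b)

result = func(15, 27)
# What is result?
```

func(15, 27) -> func(27, 15) -> func(15, 12) -> func(12, 3) -> func(3, 0) -> 3

Answer: 3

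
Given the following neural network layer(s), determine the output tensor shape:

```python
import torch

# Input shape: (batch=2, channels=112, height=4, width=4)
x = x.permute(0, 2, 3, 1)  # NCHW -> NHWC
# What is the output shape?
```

Input: (2, 112, 4, 4) -> Output: (2, 4, 4, 112)

Answer: (2, 4, 4, 112)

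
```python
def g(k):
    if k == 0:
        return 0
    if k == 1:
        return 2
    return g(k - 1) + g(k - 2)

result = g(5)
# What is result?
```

Build up from base cases: g(0)=0, g(1)=2, g(2)=2, g(3)=4, g(4)=6, g(5)=10

Answer: 10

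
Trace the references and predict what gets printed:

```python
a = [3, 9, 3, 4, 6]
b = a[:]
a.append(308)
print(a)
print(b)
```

Key concept: slice [:] creates copy.
Step by step:
`a = [3, 9, 3, 4, 6]` → a = [3, 9, 3, 4, 6]
`b = a[:]` → b = [3, 9, 3, 4, 6]
`a.append(308)` → a = [3, 9, 3, 4, 6, 308]
`print(a)` → prints [3, 9, 3, 4, 6, 308]
`print(b)` → prints [3, 9, 3, 4, 6]

Answer:
[3, 9, 3, 4, 6, 308]
[3, 9, 3, 4, 6]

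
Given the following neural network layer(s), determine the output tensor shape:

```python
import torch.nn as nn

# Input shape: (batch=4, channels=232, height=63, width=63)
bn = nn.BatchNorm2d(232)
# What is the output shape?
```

Input: (4, 232, 63, 63) -> Output: (4, 232, 63, 63)

Answer: (4, 232, 63, 63)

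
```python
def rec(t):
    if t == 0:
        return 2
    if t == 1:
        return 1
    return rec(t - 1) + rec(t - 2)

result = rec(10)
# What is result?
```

Build up from base cases: rec(0)=2, rec(1)=1, rec(2)=3, rec(3)=4, rec(4)=7, rec(5)=11, rec(6)=18, ..., rec(10)=123

Answer: 123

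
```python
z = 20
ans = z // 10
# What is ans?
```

Trace:
`z = 20` → z = 20
`ans = z // 10` → ans = 2
So ans = 2

Answer: 2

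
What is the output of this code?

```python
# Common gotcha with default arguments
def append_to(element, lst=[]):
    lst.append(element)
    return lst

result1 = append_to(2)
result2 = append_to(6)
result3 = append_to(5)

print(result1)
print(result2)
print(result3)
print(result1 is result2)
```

Key concept: mutable default argument gotcha.
Step by step:
`result1 = append_to(2)` → result1 = [2]
`result2 = append_to(6)` → result1 = [2, 6] (same object as result2); result2 = [2, 6] (same object as result1)
`result3 = append_to(5)` → result1 = [2, 6, 5] (same object as result2, result3); result2 = [2, 6, 5] (same object as result1, result3); result3 = [2, 6, 5] (same object as result1, result2)
`print(result1)` → prints [2, 6, 5]
`print(result2)` → prints [2, 6, 5]
`print(result3)` → prints [2, 6, 5]
`print(result1 is result2)` → prints True

Answer:
[2, 6, 5]
[2, 6, 5]
[2, 6, 5]
True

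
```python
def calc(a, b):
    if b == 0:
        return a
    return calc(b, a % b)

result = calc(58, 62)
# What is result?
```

calc(58, 62) -> calc(62, 58) -> calc(58, 4) -> calc(4, 2) -> calc(2, 0) -> 2

Answer: 2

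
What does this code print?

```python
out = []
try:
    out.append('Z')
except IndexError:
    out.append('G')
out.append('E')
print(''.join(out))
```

Execution trace: 'Z' (try body, no exception) → 'E' (after the try/except). Output: ZE

Answer: ZE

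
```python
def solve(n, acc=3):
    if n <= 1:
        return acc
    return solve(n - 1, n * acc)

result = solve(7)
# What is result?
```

Accumulator trace (n, acc): (7, 3) -> (6, 21) -> (5, 126) -> (4, 630) -> (3, 2520) -> (2, 7560) -> (1, 15120) -> return 15120

Answer: 15120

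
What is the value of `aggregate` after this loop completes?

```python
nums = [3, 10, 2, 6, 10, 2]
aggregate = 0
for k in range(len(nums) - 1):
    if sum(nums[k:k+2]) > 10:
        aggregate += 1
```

Count windows with sum > 10
`aggregate` takes the values: 0 → 1 → 2 → 3 → 4

Answer: 4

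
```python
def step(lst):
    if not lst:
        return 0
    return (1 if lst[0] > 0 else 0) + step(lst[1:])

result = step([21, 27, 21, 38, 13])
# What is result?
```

Count of positive elements in [21, 27, 21, 38, 13] = 5

Answer: 5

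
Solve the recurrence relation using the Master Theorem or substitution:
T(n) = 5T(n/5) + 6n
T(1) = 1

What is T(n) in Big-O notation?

By Master Theorem: a=5, b=5, f(n)=6n. Since log_5(5) = 1 and f(n) = Θ(n^1), Case 2 applies. T(n) = O(n log n).

Answer: O(n log n)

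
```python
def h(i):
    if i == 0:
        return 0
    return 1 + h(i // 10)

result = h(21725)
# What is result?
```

Count of digits of 21725: 5

Answer: 5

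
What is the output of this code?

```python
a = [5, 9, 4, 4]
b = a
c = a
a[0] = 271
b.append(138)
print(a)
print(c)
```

Key concept: multiple aliases.
Step by step:
`a = [5, 9, 4, 4]` → a = [5, 9, 4, 4]
`b = a` → b = [5, 9, 4, 4] (same object as a)
`c = a` → c = [5, 9, 4, 4] (same object as a, b)
`a[0] = 271` → a = [271, 9, 4, 4] (same object as b, c); b = [271, 9, 4, 4] (same object as a, c); c = [271, 9, 4, 4] (same object as a, b)
`b.append(138)` → a = [271, 9, 4, 4, 138] (same object as b, c); b = [271, 9, 4, 4, 138] (same object as a, c); c = [271, 9, 4, 4, 138] (same object as a, b)
`print(a)` → prints [271, 9, 4, 4, 138]
`print(c)` → prints [271, 9, 4, 4, 138]

Answer:
[271, 9, 4, 4, 138]
[271, 9, 4, 4, 138]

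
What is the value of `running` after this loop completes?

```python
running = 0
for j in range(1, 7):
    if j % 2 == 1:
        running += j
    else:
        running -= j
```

Add odd, subtract even
`running` takes the values: 0 → 1 → -1 → 2 → -2 → 3 → -3

Answer: -3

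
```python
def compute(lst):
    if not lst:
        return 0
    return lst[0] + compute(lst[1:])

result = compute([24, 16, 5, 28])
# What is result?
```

24 + 16 + 5 + 28 + 0 = 73

Answer: 73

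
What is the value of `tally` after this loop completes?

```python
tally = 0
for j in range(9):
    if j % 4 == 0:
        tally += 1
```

Count numbers divisible by 4 in range(9)
`tally` takes the values: 0 → 1 → 2 → 3

Answer: 3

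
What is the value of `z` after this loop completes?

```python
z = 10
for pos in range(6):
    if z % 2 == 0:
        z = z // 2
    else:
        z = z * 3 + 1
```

Collatz-style transformation from 10
`z` takes the values: 10 → 5 → 16 → 8 → 4 → 2 → 1

Answer: 1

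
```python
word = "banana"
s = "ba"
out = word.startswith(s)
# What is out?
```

Trace:
`word = "banana"` → word = 'banana'
`s = "ba"` → s = 'ba'
`out = word.startswith(s)` → out = True
So out = True

Answer: True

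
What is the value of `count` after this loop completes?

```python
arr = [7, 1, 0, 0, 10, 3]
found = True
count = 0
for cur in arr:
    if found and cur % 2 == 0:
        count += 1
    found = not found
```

Count even values at even positions
`count` takes the values: 0 → 1 → 2

Answer: 2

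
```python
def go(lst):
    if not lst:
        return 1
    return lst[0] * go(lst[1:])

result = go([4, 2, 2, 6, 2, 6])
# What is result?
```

Product over [4, 2, 2, 6, 2, 6] = 4 * 2 * 2 * 6 * 2 * 6 = 1152

Answer: 1152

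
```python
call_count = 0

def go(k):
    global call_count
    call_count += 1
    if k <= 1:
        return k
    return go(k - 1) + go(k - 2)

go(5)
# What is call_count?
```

Calls(k) = 1 + Calls(k-1) + Calls(k-2); Calls(0)=Calls(1)=1. For k=5 this gives 15.

Answer: 15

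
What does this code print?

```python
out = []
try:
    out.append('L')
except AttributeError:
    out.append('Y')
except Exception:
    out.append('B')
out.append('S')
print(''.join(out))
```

Execution trace: 'L' (try body, no exception) → 'S' (after the try/except). Output: LS

Answer: LS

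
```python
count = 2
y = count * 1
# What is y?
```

Trace:
`count = 2` → count = 2
`y = count * 1` → y = 2
So y = 2

Answer: 2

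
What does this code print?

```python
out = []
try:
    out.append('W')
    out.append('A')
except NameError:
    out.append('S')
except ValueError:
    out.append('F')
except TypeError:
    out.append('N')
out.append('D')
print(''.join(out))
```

Execution trace: 'W' (try body) → 'A' (try body, no exception) → 'D' (after the try/except). Output: WAD

Answer: WAD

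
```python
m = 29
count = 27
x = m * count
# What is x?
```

Trace:
`m = 29` → m = 29
`count = 27` → count = 27
`x = m * count` → x = 783
So x = 783

Answer: 783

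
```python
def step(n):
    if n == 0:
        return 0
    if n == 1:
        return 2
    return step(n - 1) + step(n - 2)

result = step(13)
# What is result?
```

Build up from base cases: step(0)=0, step(1)=2, step(2)=2, step(3)=4, step(4)=6, step(5)=10, step(6)=16, ..., step(13)=466

Answer: 466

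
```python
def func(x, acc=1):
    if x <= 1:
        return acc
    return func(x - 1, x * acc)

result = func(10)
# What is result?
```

Accumulator trace (n, acc): (10, 1) -> (9, 10) -> (8, 90) -> (7, 720) -> (6, 5040) -> (5, 30240) -> (4, 151200) -> (3, 604800) -> (2, 1814400) -> (1, 3628800) -> return 3628800

Answer: 3628800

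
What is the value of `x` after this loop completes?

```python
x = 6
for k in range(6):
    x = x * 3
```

Multiply by 3, 6 times: 6 * 3^6 = 4374
`x` takes the values: 6 → 18 → 54 → 162 → 486 → 1458 → 4374

Answer: 4374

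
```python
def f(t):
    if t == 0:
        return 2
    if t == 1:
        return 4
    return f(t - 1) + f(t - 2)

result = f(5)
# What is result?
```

Build up from base cases: f(0)=2, f(1)=4, f(2)=6, f(3)=10, f(4)=16, f(5)=26

Answer: 26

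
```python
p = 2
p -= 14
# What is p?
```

Trace:
`p = 2` → p = 2
`p -= 14` → p = -12
So p = -12

Answer: -12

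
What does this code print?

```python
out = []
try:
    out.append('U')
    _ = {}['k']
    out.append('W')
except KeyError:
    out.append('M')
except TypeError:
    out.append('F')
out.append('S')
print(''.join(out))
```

Execution trace: 'U' (try body) → 'M' (except KeyError) → 'S' (after the try/except). Output: UMS

Answer: UMS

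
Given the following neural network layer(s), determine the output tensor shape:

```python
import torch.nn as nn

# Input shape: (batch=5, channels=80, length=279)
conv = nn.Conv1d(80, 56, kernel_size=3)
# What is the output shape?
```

Input: (5, 80, 279) -> Output: (5, 56, 277)

Answer: (5, 56, 277)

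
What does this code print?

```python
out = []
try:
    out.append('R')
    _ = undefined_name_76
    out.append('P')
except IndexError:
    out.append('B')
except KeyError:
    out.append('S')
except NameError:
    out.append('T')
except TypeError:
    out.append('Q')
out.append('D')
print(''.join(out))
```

Execution trace: 'R' (try body) → 'T' (except NameError) → 'D' (after the try/except). Output: RTD

Answer: RTD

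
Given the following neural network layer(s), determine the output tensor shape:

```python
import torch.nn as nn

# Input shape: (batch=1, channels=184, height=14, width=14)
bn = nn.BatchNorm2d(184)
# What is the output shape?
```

Input: (1, 184, 14, 14) -> Output: (1, 184, 14, 14)

Answer: (1, 184, 14, 14)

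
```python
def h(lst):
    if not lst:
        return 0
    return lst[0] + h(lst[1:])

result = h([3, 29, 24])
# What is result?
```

3 + 29 + 24 + 0 = 56

Answer: 56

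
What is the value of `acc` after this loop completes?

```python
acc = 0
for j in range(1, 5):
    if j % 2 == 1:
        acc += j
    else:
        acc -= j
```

Add odd, subtract even
`acc` takes the values: 0 → 1 → -1 → 2 → -2

Answer: -2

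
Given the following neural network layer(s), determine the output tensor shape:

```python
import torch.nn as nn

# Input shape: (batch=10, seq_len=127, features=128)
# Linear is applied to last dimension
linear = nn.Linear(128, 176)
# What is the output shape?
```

Input: (10, 127, 128) -> Output: (10, 127, 176)

Answer: (10, 127, 176)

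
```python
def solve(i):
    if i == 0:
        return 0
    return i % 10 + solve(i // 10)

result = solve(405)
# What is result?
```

Sum of digits of 405: 5 + 0 + 4 = 9

Answer: 9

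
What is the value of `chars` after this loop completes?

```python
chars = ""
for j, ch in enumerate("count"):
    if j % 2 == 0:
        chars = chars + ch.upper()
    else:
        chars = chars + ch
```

Uppercase even positions in 'count'
`chars` takes the values: "" → "C" → "Co" → "CoU" → "CoUn" → "CoUnT"

Answer: "CoUnT"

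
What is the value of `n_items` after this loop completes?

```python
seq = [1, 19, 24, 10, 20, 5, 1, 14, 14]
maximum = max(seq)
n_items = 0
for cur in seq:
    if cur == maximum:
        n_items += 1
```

Count of max value 24 in [1, 19, 24, 10, 20, 5, 1, 14, 14]
`n_items` takes the values: 0 → 1

Answer: 1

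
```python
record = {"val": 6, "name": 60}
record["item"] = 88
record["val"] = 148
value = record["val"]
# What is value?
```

Trace:
`record = {"val": 6, "name": 60}` → record = {'val': 6, 'name': 60}
`record["item"] = 88` → record = {'val': 6, 'name': 60, 'item': 88}
`record["val"] = 148` → record = {'val': 148, 'name': 60, 'item': 88}
`value = record["val"]` → value = 148
So value = 148

Answer: 148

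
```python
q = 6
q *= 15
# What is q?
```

Trace:
`q = 6` → q = 6
`q *= 15` → q = 90
So q = 90

Answer: 90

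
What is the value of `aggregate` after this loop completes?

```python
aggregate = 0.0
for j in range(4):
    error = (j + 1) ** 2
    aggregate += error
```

Sum of squared losses 1² + 2² + ... + 4²
`aggregate` takes the values: 0.0 → 1.0 → 5.0 → 14.0 → 30.0

Answer: 30.0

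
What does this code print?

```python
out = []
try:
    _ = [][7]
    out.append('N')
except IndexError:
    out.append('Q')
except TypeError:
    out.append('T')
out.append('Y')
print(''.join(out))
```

Execution trace: 'Q' (except IndexError) → 'Y' (after the try/except). Output: QY

Answer: QY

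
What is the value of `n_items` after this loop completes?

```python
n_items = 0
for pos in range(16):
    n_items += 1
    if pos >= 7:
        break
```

Loop breaks when pos reaches 7, n_items is 8
`n_items` takes the values: 0 → 1 → 2 → 3 → 4 → 5 → 6 → 7 → 8

Answer: 8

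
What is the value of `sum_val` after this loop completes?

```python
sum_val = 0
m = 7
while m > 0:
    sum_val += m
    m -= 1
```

Sum 7 down to 1
`sum_val` takes the values: 0 → 7 → 13 → 18 → 22 → 25 → 27 → 28

Answer: 28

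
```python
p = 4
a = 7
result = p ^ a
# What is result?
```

Trace:
`p = 4` → p = 4
`a = 7` → a = 7
`result = p ^ a` → result = 3
So result = 3

Answer: 3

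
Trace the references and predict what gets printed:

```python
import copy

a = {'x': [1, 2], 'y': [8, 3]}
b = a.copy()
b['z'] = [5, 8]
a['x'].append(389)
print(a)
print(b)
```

Key concept: shallow copy of dict with mutable values.
Step by step:
`a = {'x': [1, 2], 'y': [8, 3]}` → a = {'x': [1, 2], 'y': [8, 3]}
`b = a.copy()` → b = {'x': [1, 2], 'y': [8, 3]}
`b['z'] = [5, 8]` → b = {'x': [1, 2], 'y': [8, 3], 'z': [5, 8]}
`a['x'].append(389)` → a = {'x': [1, 2, 389], 'y': [8, 3]}; b = {'x': [1, 2, 389], 'y': [8, 3], 'z': [5, 8]}
`print(a)` → prints {'x': [1, 2, 389], 'y': [8, 3]}
`print(b)` → prints {'x': [1, 2, 389], 'y': [8, 3], 'z': [5, 8]}

Answer:
{'x': [1, 2, 389], 'y': [8, 3]}
{'x': [1, 2, 389], 'y': [8, 3], 'z': [5, 8]}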